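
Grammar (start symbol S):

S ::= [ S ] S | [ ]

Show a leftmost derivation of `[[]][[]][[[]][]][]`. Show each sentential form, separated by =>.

S => [S]S => [[]]S => [[]][S]S => [[]][[]]S => [[]][[]][S]S => [[]][[]][[S]S]S => [[]][[]][[[]]S]S => [[]][[]][[[]][]]S => [[]][[]][[[]][]][]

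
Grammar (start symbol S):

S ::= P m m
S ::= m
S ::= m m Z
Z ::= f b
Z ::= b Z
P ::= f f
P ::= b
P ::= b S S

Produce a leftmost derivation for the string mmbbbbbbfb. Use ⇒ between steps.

S⇒mmZ⇒mmbZ⇒mmbbZ⇒mmbbbZ⇒mmbbbbZ⇒mmbbbbbZ⇒mmbbbbbbZ⇒mmbbbbbbfb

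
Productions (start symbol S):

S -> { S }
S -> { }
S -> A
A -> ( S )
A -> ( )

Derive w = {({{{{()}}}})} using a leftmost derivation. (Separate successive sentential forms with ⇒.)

S ⇒ {S} ⇒ {A} ⇒ {(S)} ⇒ {({S})} ⇒ {({{S}})} ⇒ {({{{S}}})} ⇒ {({{{{S}}}})} ⇒ {({{{{A}}}})} ⇒ {({{{{()}}}})}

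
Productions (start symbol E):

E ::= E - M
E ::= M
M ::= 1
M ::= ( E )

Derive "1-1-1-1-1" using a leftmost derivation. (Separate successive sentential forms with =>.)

E => E-M => E-M-M => E-M-M-M => E-M-M-M-M => M-M-M-M-M => 1-M-M-M-M => 1-1-M-M-M => 1-1-1-M-M => 1-1-1-1-M => 1-1-1-1-1

E => E-M   [E ::= E - M]
E-M => E-M-M   [E ::= E - M]
E-M-M => E-M-M-M   [E ::= E - M]
E-M-M-M => E-M-M-M-M   [E ::= E - M]
E-M-M-M-M => M-M-M-M-M   [E ::= M]
M-M-M-M-M => 1-M-M-M-M   [M ::= 1]
1-M-M-M-M => 1-1-M-M-M   [M ::= 1]
1-1-M-M-M => 1-1-1-M-M   [M ::= 1]
1-1-1-M-M => 1-1-1-1-M   [M ::= 1]
1-1-1-1-M => 1-1-1-1-1   [M ::= 1]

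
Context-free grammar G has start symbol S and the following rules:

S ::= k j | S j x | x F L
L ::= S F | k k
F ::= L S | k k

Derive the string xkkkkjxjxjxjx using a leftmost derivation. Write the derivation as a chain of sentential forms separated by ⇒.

S⇒Sjx⇒Sjxjx⇒Sjxjxjx⇒Sjxjxjxjx⇒xFLjxjxjxjx⇒xkkLjxjxjxjx⇒xkkkkjxjxjxjx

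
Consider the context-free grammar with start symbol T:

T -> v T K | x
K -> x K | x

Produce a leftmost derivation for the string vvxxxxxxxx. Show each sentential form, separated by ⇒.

T ⇒ vTK   [T -> v T K]
vTK ⇒ vvTKK   [T -> v T K]
vvTKK ⇒ vvxKK   [T -> x]
vvxKK ⇒ vvxxKK   [K -> x K]
vvxxKK ⇒ vvxxxK   [K -> x]
vvxxxK ⇒ vvxxxxK   [K -> x K]
vvxxxxK ⇒ vvxxxxxK   [K -> x K]
vvxxxxxK ⇒ vvxxxxxxK   [K -> x K]
vvxxxxxxK ⇒ vvxxxxxxxK   [K -> x K]
vvxxxxxxxK ⇒ vvxxxxxxxx   [K -> x]

T ⇒ vTK ⇒ vvTKK ⇒ vvxKK ⇒ vvxxKK ⇒ vvxxxK ⇒ vvxxxxK ⇒ vvxxxxxK ⇒ vvxxxxxxK ⇒ vvxxxxxxxK ⇒ vvxxxxxxxx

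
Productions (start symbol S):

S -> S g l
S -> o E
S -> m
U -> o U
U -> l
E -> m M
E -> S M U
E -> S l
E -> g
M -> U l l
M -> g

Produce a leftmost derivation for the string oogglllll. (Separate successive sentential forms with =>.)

S => oE   [S -> o E]
oE => oSMU   [E -> S M U]
oSMU => oSglMU   [S -> S g l]
oSglMU => ooEglMU   [S -> o E]
ooEglMU => oogglMU   [E -> g]
oogglMU => oogglUllU   [M -> U l l]
oogglUllU => ooggllllU   [U -> l]
ooggllllU => oogglllll   [U -> l]

S => oE => oSMU => oSglMU => ooEglMU => oogglMU => oogglUllU => ooggllllU => oogglllll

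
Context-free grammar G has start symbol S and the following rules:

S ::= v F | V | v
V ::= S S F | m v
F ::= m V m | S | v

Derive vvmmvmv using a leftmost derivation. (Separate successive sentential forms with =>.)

S => V   [S ::= V]
V => SSF   [V ::= S S F]
SSF => vSF   [S ::= v]
vSF => vvFF   [S ::= v F]
vvFF => vvmVmF   [F ::= m V m]
vvmVmF => vvmmvmF   [V ::= m v]
vvmmvmF => vvmmvmv   [F ::= v]

S=>V=>SSF=>vSF=>vvFF=>vvmVmF=>vvmmvmF=>vvmmvmv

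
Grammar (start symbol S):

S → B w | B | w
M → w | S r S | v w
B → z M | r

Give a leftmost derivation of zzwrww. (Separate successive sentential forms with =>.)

S => Bw   [S → B w]
Bw => zMw   [B → z M]
zMw => zSrSw   [M → S r S]
zSrSw => zBrSw   [S → B]
zBrSw => zzMrSw   [B → z M]
zzMrSw => zzwrSw   [M → w]
zzwrSw => zzwrww   [S → w]

S => Bw => zMw => zSrSw => zBrSw => zzMrSw => zzwrSw => zzwrww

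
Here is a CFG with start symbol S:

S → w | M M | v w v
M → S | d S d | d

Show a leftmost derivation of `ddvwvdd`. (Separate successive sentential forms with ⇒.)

S⇒MM⇒dM⇒dS⇒dMM⇒ddSdM⇒ddvwvdM⇒ddvwvdd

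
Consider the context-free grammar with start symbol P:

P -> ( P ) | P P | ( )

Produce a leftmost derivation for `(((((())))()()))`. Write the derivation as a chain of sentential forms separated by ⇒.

P⇒(P)⇒((P))⇒((PP))⇒(((P)P))⇒((((P))P))⇒(((((P)))P))⇒(((((())))P))⇒(((((())))PP))⇒(((((())))()P))⇒(((((())))()()))

P ⇒ (P)   [P -> ( P )]
(P) ⇒ ((P))   [P -> ( P )]
((P)) ⇒ ((PP))   [P -> P P]
((PP)) ⇒ (((P)P))   [P -> ( P )]
(((P)P)) ⇒ ((((P))P))   [P -> ( P )]
((((P))P)) ⇒ (((((P)))P))   [P -> ( P )]
(((((P)))P)) ⇒ (((((())))P))   [P -> ( )]
(((((())))P)) ⇒ (((((())))PP))   [P -> P P]
(((((())))PP)) ⇒ (((((())))()P))   [P -> ( )]
(((((())))()P)) ⇒ (((((())))()()))   [P -> ( )]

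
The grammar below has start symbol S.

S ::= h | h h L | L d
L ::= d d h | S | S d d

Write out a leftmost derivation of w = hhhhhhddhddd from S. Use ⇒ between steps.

S⇒hhL⇒hhSdd⇒hhhhLdd⇒hhhhSdd⇒hhhhLddd⇒hhhhSddd⇒hhhhhhLddd⇒hhhhhhddhddd

S ⇒ hhL   [S ::= h h L]
hhL ⇒ hhSdd   [L ::= S d d]
hhSdd ⇒ hhhhLdd   [S ::= h h L]
hhhhLdd ⇒ hhhhSdd   [L ::= S]
hhhhSdd ⇒ hhhhLddd   [S ::= L d]
hhhhLddd ⇒ hhhhSddd   [L ::= S]
hhhhSddd ⇒ hhhhhhLddd   [S ::= h h L]
hhhhhhLddd ⇒ hhhhhhddhddd   [L ::= d d h]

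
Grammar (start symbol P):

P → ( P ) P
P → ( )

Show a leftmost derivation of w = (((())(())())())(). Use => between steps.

P=>(P)P=>((P)P)P=>(((P)P)P)P=>(((())P)P)P=>(((())(P)P)P)P=>(((())(())P)P)P=>(((())(())())P)P=>(((())(())())())P=>(((())(())())())()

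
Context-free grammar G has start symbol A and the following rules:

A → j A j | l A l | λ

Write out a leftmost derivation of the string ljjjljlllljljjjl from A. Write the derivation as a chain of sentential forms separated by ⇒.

A ⇒ lAl   [A → l A l]
lAl ⇒ ljAjl   [A → j A j]
ljAjl ⇒ ljjAjjl   [A → j A j]
ljjAjjl ⇒ ljjjAjjjl   [A → j A j]
ljjjAjjjl ⇒ ljjjlAljjjl   [A → l A l]
ljjjlAljjjl ⇒ ljjjljAjljjjl   [A → j A j]
ljjjljAjljjjl ⇒ ljjjljlAljljjjl   [A → l A l]
ljjjljlAljljjjl ⇒ ljjjljllAlljljjjl   [A → l A l]
ljjjljllAlljljjjl ⇒ ljjjljlllljljjjl   [A → λ]

A ⇒ lAl ⇒ ljAjl ⇒ ljjAjjl ⇒ ljjjAjjjl ⇒ ljjjlAljjjl ⇒ ljjjljAjljjjl ⇒ ljjjljlAljljjjl ⇒ ljjjljllAlljljjjl ⇒ ljjjljlllljljjjl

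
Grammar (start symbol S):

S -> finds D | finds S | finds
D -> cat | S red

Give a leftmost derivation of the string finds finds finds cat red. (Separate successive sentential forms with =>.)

S => finds S => finds finds D => finds finds S red => finds finds finds D red => finds finds finds cat red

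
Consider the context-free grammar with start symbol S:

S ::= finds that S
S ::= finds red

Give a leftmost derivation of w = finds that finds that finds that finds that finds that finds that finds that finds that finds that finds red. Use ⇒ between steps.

S ⇒ finds that S ⇒ finds that finds that S ⇒ finds that finds that finds that S ⇒ finds that finds that finds that finds that S ⇒ finds that finds that finds that finds that finds that S ⇒ finds that finds that finds that finds that finds that finds that S ⇒ finds that finds that finds that finds that finds that finds that finds that S ⇒ finds that finds that finds that finds that finds that finds that finds that finds that S ⇒ finds that finds that finds that finds that finds that finds that finds that finds that finds that S ⇒ finds that finds that finds that finds that finds that finds that finds that finds that finds that finds red

S ⇒ finds that S   [S ::= finds that S]
finds that S ⇒ finds that finds that S   [S ::= finds that S]
finds that finds that S ⇒ finds that finds that finds that S   [S ::= finds that S]
finds that finds that finds that S ⇒ finds that finds that finds that finds that S   [S ::= finds that S]
finds that finds that finds that finds that S ⇒ finds that finds that finds that finds that finds that S   [S ::= finds that S]
finds that finds that finds that finds that finds that S ⇒ finds that finds that finds that finds that finds that finds that S   [S ::= finds that S]
finds that finds that finds that finds that finds that finds that S ⇒ finds that finds that finds that finds that finds that finds that finds that S   [S ::= finds that S]
finds that finds that finds that finds that finds that finds that finds that S ⇒ finds that finds that finds that finds that finds that finds that finds that finds that S   [S ::= finds that S]
finds that finds that finds that finds that finds that finds that finds that finds that S ⇒ finds that finds that finds that finds that finds that finds that finds that finds that finds that S   [S ::= finds that S]
finds that finds that finds that finds that finds that finds that finds that finds that finds that S ⇒ finds that finds that finds that finds that finds that finds that finds that finds that finds that finds red   [S ::= finds red]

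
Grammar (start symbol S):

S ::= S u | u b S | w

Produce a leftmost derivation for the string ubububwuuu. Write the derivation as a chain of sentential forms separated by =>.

S => ubS => ubSu => ububSu => ububSuu => ububSuuu => ubububSuuu => ubububwuuu

S => ubS   [S ::= u b S]
ubS => ubSu   [S ::= S u]
ubSu => ububSu   [S ::= u b S]
ububSu => ububSuu   [S ::= S u]
ububSuu => ububSuuu   [S ::= S u]
ububSuuu => ubububSuuu   [S ::= u b S]
ubububSuuu => ubububwuuu   [S ::= w]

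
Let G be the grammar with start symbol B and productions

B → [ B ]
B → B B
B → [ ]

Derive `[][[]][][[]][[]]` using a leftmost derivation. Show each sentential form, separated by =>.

B => BB => BBB => BBBB => []BBB => []BBBB => [][B]BBB => [][[]]BBB => [][[]][]BB => [][[]][][B]B => [][[]][][[]]B => [][[]][][[]][B] => [][[]][][[]][[]]

B => BB   [B → B B]
BB => BBB   [B → B B]
BBB => BBBB   [B → B B]
BBBB => []BBB   [B → [ ]]
[]BBB => []BBBB   [B → B B]
[]BBBB => [][B]BBB   [B → [ B ]]
[][B]BBB => [][[]]BBB   [B → [ ]]
[][[]]BBB => [][[]][]BB   [B → [ ]]
[][[]][]BB => [][[]][][B]B   [B → [ B ]]
[][[]][][B]B => [][[]][][[]]B   [B → [ ]]
[][[]][][[]]B => [][[]][][[]][B]   [B → [ B ]]
[][[]][][[]][B] => [][[]][][[]][[]]   [B → [ ]]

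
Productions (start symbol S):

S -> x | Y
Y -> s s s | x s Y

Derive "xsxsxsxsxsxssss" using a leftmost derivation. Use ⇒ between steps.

S ⇒ Y   [S -> Y]
Y ⇒ xsY   [Y -> x s Y]
xsY ⇒ xsxsY   [Y -> x s Y]
xsxsY ⇒ xsxsxsY   [Y -> x s Y]
xsxsxsY ⇒ xsxsxsxsY   [Y -> x s Y]
xsxsxsxsY ⇒ xsxsxsxsxsY   [Y -> x s Y]
xsxsxsxsxsY ⇒ xsxsxsxsxsxsY   [Y -> x s Y]
xsxsxsxsxsxsY ⇒ xsxsxsxsxsxssss   [Y -> s s s]

S ⇒ Y ⇒ xsY ⇒ xsxsY ⇒ xsxsxsY ⇒ xsxsxsxsY ⇒ xsxsxsxsxsY ⇒ xsxsxsxsxsxsY ⇒ xsxsxsxsxsxssss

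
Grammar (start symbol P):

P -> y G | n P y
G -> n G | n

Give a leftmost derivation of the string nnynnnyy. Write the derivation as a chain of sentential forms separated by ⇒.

P ⇒ nPy ⇒ nnPyy ⇒ nnyGyy ⇒ nnynGyy ⇒ nnynnGyy ⇒ nnynnnyy

P ⇒ nPy   [P -> n P y]
nPy ⇒ nnPyy   [P -> n P y]
nnPyy ⇒ nnyGyy   [P -> y G]
nnyGyy ⇒ nnynGyy   [G -> n G]
nnynGyy ⇒ nnynnGyy   [G -> n G]
nnynnGyy ⇒ nnynnnyy   [G -> n]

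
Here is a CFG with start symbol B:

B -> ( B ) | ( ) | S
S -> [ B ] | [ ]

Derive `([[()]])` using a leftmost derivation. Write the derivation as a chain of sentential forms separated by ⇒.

B ⇒ (B)   [B -> ( B )]
(B) ⇒ (S)   [B -> S]
(S) ⇒ ([B])   [S -> [ B ]]
([B]) ⇒ ([S])   [B -> S]
([S]) ⇒ ([[B]])   [S -> [ B ]]
([[B]]) ⇒ ([[()]])   [B -> ( )]

B⇒(B)⇒(S)⇒([B])⇒([S])⇒([[B]])⇒([[()]])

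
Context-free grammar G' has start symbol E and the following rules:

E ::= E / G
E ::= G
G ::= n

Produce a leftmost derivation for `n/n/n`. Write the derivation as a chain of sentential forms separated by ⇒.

E ⇒ E/G   [E ::= E / G]
E/G ⇒ E/G/G   [E ::= E / G]
E/G/G ⇒ G/G/G   [E ::= G]
G/G/G ⇒ n/G/G   [G ::= n]
n/G/G ⇒ n/n/G   [G ::= n]
n/n/G ⇒ n/n/n   [G ::= n]

E ⇒ E/G ⇒ E/G/G ⇒ G/G/G ⇒ n/G/G ⇒ n/n/G ⇒ n/n/n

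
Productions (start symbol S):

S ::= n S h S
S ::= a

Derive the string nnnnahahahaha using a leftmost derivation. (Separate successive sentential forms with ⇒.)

S ⇒ nShS ⇒ nnShShS ⇒ nnnShShShS ⇒ nnnnShShShShS ⇒ nnnnahShShShS ⇒ nnnnahahShShS ⇒ nnnnahahahShS ⇒ nnnnahahahahS ⇒ nnnnahahahaha

S ⇒ nShS   [S ::= n S h S]
nShS ⇒ nnShShS   [S ::= n S h S]
nnShShS ⇒ nnnShShShS   [S ::= n S h S]
nnnShShShS ⇒ nnnnShShShShS   [S ::= n S h S]
nnnnShShShShS ⇒ nnnnahShShShS   [S ::= a]
nnnnahShShShS ⇒ nnnnahahShShS   [S ::= a]
nnnnahahShShS ⇒ nnnnahahahShS   [S ::= a]
nnnnahahahShS ⇒ nnnnahahahahS   [S ::= a]
nnnnahahahahS ⇒ nnnnahahahaha   [S ::= a]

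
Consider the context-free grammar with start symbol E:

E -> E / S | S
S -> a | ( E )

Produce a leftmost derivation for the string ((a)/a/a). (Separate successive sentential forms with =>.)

E => S   [E -> S]
S => (E)   [S -> ( E )]
(E) => (E/S)   [E -> E / S]
(E/S) => (E/S/S)   [E -> E / S]
(E/S/S) => (S/S/S)   [E -> S]
(S/S/S) => ((E)/S/S)   [S -> ( E )]
((E)/S/S) => ((S)/S/S)   [E -> S]
((S)/S/S) => ((a)/S/S)   [S -> a]
((a)/S/S) => ((a)/a/S)   [S -> a]
((a)/a/S) => ((a)/a/a)   [S -> a]

E => S => (E) => (E/S) => (E/S/S) => (S/S/S) => ((E)/S/S) => ((S)/S/S) => ((a)/S/S) => ((a)/a/S) => ((a)/a/a)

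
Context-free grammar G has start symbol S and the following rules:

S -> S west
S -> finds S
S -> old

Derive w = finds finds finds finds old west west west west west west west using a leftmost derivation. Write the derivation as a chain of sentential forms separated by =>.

S => finds S => finds finds S => finds finds S west => finds finds S west west => finds finds finds S west west => finds finds finds S west west west => finds finds finds S west west west west => finds finds finds finds S west west west west => finds finds finds finds S west west west west west => finds finds finds finds S west west west west west west => finds finds finds finds S west west west west west west west => finds finds finds finds old west west west west west west west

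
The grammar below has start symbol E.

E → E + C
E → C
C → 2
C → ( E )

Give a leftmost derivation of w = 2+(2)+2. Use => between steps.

E => E+C => E+C+C => C+C+C => 2+C+C => 2+(E)+C => 2+(C)+C => 2+(2)+C => 2+(2)+2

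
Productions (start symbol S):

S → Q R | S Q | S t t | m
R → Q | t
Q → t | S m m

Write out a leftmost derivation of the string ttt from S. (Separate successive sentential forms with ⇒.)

S ⇒ SQ   [S → S Q]
SQ ⇒ QRQ   [S → Q R]
QRQ ⇒ tRQ   [Q → t]
tRQ ⇒ tQQ   [R → Q]
tQQ ⇒ ttQ   [Q → t]
ttQ ⇒ ttt   [Q → t]

S ⇒ SQ ⇒ QRQ ⇒ tRQ ⇒ tQQ ⇒ ttQ ⇒ ttt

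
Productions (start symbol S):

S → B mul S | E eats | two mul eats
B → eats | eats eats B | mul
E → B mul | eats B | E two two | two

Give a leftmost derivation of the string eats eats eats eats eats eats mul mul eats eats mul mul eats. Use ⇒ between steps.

S ⇒ B mul S ⇒ eats eats B mul S ⇒ eats eats eats eats B mul S ⇒ eats eats eats eats eats eats B mul S ⇒ eats eats eats eats eats eats mul mul S ⇒ eats eats eats eats eats eats mul mul E eats ⇒ eats eats eats eats eats eats mul mul B mul eats ⇒ eats eats eats eats eats eats mul mul eats eats B mul eats ⇒ eats eats eats eats eats eats mul mul eats eats mul mul eats

S ⇒ B mul S   [S → B mul S]
B mul S ⇒ eats eats B mul S   [B → eats eats B]
eats eats B mul S ⇒ eats eats eats eats B mul S   [B → eats eats B]
eats eats eats eats B mul S ⇒ eats eats eats eats eats eats B mul S   [B → eats eats B]
eats eats eats eats eats eats B mul S ⇒ eats eats eats eats eats eats mul mul S   [B → mul]
eats eats eats eats eats eats mul mul S ⇒ eats eats eats eats eats eats mul mul E eats   [S → E eats]
eats eats eats eats eats eats mul mul E eats ⇒ eats eats eats eats eats eats mul mul B mul eats   [E → B mul]
eats eats eats eats eats eats mul mul B mul eats ⇒ eats eats eats eats eats eats mul mul eats eats B mul eats   [B → eats eats B]
eats eats eats eats eats eats mul mul eats eats B mul eats ⇒ eats eats eats eats eats eats mul mul eats eats mul mul eats   [B → mul]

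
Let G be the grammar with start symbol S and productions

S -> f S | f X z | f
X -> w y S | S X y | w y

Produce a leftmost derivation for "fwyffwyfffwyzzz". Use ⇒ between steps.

S ⇒ fXz   [S -> f X z]
fXz ⇒ fwySz   [X -> w y S]
fwySz ⇒ fwyfSz   [S -> f S]
fwyfSz ⇒ fwyffXzz   [S -> f X z]
fwyffXzz ⇒ fwyffwySzz   [X -> w y S]
fwyffwySzz ⇒ fwyffwyfSzz   [S -> f S]
fwyffwyfSzz ⇒ fwyffwyffSzz   [S -> f S]
fwyffwyffSzz ⇒ fwyffwyfffXzzz   [S -> f X z]
fwyffwyfffXzzz ⇒ fwyffwyfffwyzzz   [X -> w y]

S⇒fXz⇒fwySz⇒fwyfSz⇒fwyffXzz⇒fwyffwySzz⇒fwyffwyfSzz⇒fwyffwyffSzz⇒fwyffwyfffXzzz⇒fwyffwyfffwyzzz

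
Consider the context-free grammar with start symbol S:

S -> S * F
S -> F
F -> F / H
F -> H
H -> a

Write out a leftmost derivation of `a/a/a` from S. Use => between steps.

S => F   [S -> F]
F => F/H   [F -> F / H]
F/H => F/H/H   [F -> F / H]
F/H/H => H/H/H   [F -> H]
H/H/H => a/H/H   [H -> a]
a/H/H => a/a/H   [H -> a]
a/a/H => a/a/a   [H -> a]

S=>F=>F/H=>F/H/H=>H/H/H=>a/H/H=>a/a/H=>a/a/a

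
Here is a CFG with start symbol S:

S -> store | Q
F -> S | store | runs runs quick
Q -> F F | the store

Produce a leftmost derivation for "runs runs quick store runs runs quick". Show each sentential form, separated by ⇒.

S ⇒ Q   [S -> Q]
Q ⇒ F F   [Q -> F F]
F F ⇒ S F   [F -> S]
S F ⇒ Q F   [S -> Q]
Q F ⇒ F F F   [Q -> F F]
F F F ⇒ runs runs quick F F   [F -> runs runs quick]
runs runs quick F F ⇒ runs runs quick store F   [F -> store]
runs runs quick store F ⇒ runs runs quick store runs runs quick   [F -> runs runs quick]

S ⇒ Q ⇒ F F ⇒ S F ⇒ Q F ⇒ F F F ⇒ runs runs quick F F ⇒ runs runs quick store F ⇒ runs runs quick store runs runs quick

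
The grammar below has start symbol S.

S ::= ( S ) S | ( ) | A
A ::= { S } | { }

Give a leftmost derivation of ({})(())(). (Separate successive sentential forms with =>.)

S => (S)S => (A)S => ({})S => ({})(S)S => ({})(())S => ({})(())()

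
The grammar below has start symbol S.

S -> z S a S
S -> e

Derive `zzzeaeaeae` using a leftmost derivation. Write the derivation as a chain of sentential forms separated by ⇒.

S⇒zSaS⇒zzSaSaS⇒zzzSaSaSaS⇒zzzeaSaSaS⇒zzzeaeaSaS⇒zzzeaeaeaS⇒zzzeaeaeae

S ⇒ zSaS   [S -> z S a S]
zSaS ⇒ zzSaSaS   [S -> z S a S]
zzSaSaS ⇒ zzzSaSaSaS   [S -> z S a S]
zzzSaSaSaS ⇒ zzzeaSaSaS   [S -> e]
zzzeaSaSaS ⇒ zzzeaeaSaS   [S -> e]
zzzeaeaSaS ⇒ zzzeaeaeaS   [S -> e]
zzzeaeaeaS ⇒ zzzeaeaeae   [S -> e]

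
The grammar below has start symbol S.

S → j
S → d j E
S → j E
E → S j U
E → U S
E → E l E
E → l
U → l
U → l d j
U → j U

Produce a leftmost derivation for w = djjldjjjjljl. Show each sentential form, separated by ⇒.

S ⇒ djE   [S → d j E]
djE ⇒ djSjU   [E → S j U]
djSjU ⇒ djjEjU   [S → j E]
djjEjU ⇒ djjUSjU   [E → U S]
djjUSjU ⇒ djjldjSjU   [U → l d j]
djjldjSjU ⇒ djjldjjEjU   [S → j E]
djjldjjEjU ⇒ djjldjjSjUjU   [E → S j U]
djjldjjSjUjU ⇒ djjldjjjjUjU   [S → j]
djjldjjjjUjU ⇒ djjldjjjjljU   [U → l]
djjldjjjjljU ⇒ djjldjjjjljl   [U → l]

S ⇒ djE ⇒ djSjU ⇒ djjEjU ⇒ djjUSjU ⇒ djjldjSjU ⇒ djjldjjEjU ⇒ djjldjjSjUjU ⇒ djjldjjjjUjU ⇒ djjldjjjjljU ⇒ djjldjjjjljl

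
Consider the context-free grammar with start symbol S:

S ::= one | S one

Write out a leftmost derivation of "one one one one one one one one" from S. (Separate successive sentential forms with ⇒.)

S ⇒ S one   [S ::= S one]
S one ⇒ S one one   [S ::= S one]
S one one ⇒ S one one one   [S ::= S one]
S one one one ⇒ S one one one one   [S ::= S one]
S one one one one ⇒ S one one one one one   [S ::= S one]
S one one one one one ⇒ S one one one one one one   [S ::= S one]
S one one one one one one ⇒ S one one one one one one one   [S ::= S one]
S one one one one one one one ⇒ one one one one one one one one   [S ::= one]

S ⇒ S one ⇒ S one one ⇒ S one one one ⇒ S one one one one ⇒ S one one one one one ⇒ S one one one one one one ⇒ S one one one one one one one ⇒ one one one one one one one one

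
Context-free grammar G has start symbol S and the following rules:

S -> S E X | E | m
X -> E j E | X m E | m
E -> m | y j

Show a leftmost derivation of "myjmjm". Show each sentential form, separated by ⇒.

S ⇒ SEX   [S -> S E X]
SEX ⇒ EEX   [S -> E]
EEX ⇒ mEX   [E -> m]
mEX ⇒ myjX   [E -> y j]
myjX ⇒ myjEjE   [X -> E j E]
myjEjE ⇒ myjmjE   [E -> m]
myjmjE ⇒ myjmjm   [E -> m]

S ⇒ SEX ⇒ EEX ⇒ mEX ⇒ myjX ⇒ myjEjE ⇒ myjmjE ⇒ myjmjm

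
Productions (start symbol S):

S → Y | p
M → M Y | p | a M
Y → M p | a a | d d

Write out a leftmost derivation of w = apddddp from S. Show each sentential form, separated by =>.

S => Y   [S → Y]
Y => Mp   [Y → M p]
Mp => aMp   [M → a M]
aMp => aMYp   [M → M Y]
aMYp => aMYYp   [M → M Y]
aMYYp => apYYp   [M → p]
apYYp => apddYp   [Y → d d]
apddYp => apddddp   [Y → d d]

S => Y => Mp => aMp => aMYp => aMYYp => apYYp => apddYp => apddddp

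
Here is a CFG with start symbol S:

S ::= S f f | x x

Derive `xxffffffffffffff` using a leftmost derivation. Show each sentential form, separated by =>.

S => Sff => Sffff => Sffffff => Sffffffff => Sffffffffff => Sffffffffffff => Sffffffffffffff => xxffffffffffffff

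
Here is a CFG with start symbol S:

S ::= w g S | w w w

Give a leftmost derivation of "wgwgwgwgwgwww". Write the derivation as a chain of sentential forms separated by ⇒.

S ⇒ wgS ⇒ wgwgS ⇒ wgwgwgS ⇒ wgwgwgwgS ⇒ wgwgwgwgwgS ⇒ wgwgwgwgwgwww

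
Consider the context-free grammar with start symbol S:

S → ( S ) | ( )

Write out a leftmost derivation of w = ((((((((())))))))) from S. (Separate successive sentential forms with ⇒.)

S ⇒ (S) ⇒ ((S)) ⇒ (((S))) ⇒ ((((S)))) ⇒ (((((S))))) ⇒ ((((((S)))))) ⇒ (((((((S))))))) ⇒ ((((((((S)))))))) ⇒ ((((((((()))))))))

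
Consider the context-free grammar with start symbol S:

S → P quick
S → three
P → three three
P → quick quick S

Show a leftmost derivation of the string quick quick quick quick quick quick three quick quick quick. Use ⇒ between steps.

S ⇒ P quick ⇒ quick quick S quick ⇒ quick quick P quick quick ⇒ quick quick quick quick S quick quick ⇒ quick quick quick quick P quick quick quick ⇒ quick quick quick quick quick quick S quick quick quick ⇒ quick quick quick quick quick quick three quick quick quick

S ⇒ P quick   [S → P quick]
P quick ⇒ quick quick S quick   [P → quick quick S]
quick quick S quick ⇒ quick quick P quick quick   [S → P quick]
quick quick P quick quick ⇒ quick quick quick quick S quick quick   [P → quick quick S]
quick quick quick quick S quick quick ⇒ quick quick quick quick P quick quick quick   [S → P quick]
quick quick quick quick P quick quick quick ⇒ quick quick quick quick quick quick S quick quick quick   [P → quick quick S]
quick quick quick quick quick quick S quick quick quick ⇒ quick quick quick quick quick quick three quick quick quick   [S → three]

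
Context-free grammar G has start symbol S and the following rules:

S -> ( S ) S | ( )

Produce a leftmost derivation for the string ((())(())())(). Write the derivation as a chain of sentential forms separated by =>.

S=>(S)S=>((S)S)S=>((())S)S=>((())(S)S)S=>((())(())S)S=>((())(())())S=>((())(())())()

S => (S)S   [S -> ( S ) S]
(S)S => ((S)S)S   [S -> ( S ) S]
((S)S)S => ((())S)S   [S -> ( )]
((())S)S => ((())(S)S)S   [S -> ( S ) S]
((())(S)S)S => ((())(())S)S   [S -> ( )]
((())(())S)S => ((())(())())S   [S -> ( )]
((())(())())S => ((())(())())()   [S -> ( )]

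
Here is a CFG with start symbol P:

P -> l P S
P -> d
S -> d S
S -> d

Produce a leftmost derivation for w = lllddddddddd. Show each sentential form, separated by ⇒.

P⇒lPS⇒llPSS⇒lllPSSS⇒llldSSS⇒lllddSSS⇒llldddSSS⇒lllddddSSS⇒llldddddSSS⇒lllddddddSS⇒llldddddddSS⇒lllddddddddS⇒lllddddddddd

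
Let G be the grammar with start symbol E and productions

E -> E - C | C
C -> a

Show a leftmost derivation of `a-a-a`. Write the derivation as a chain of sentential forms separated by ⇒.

E ⇒ E-C ⇒ E-C-C ⇒ C-C-C ⇒ a-C-C ⇒ a-a-C ⇒ a-a-a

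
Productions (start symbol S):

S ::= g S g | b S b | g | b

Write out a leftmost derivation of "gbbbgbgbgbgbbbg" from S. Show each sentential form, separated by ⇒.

S ⇒ gSg   [S ::= g S g]
gSg ⇒ gbSbg   [S ::= b S b]
gbSbg ⇒ gbbSbbg   [S ::= b S b]
gbbSbbg ⇒ gbbbSbbbg   [S ::= b S b]
gbbbSbbbg ⇒ gbbbgSgbbbg   [S ::= g S g]
gbbbgSgbbbg ⇒ gbbbgbSbgbbbg   [S ::= b S b]
gbbbgbSbgbbbg ⇒ gbbbgbgSgbgbbbg   [S ::= g S g]
gbbbgbgSgbgbbbg ⇒ gbbbgbgbgbgbbbg   [S ::= b]

S ⇒ gSg ⇒ gbSbg ⇒ gbbSbbg ⇒ gbbbSbbbg ⇒ gbbbgSgbbbg ⇒ gbbbgbSbgbbbg ⇒ gbbbgbgSgbgbbbg ⇒ gbbbgbgbgbgbbbg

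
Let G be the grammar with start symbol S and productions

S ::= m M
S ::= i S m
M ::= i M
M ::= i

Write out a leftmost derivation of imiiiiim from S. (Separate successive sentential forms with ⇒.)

S ⇒ iSm   [S ::= i S m]
iSm ⇒ imMm   [S ::= m M]
imMm ⇒ imiMm   [M ::= i M]
imiMm ⇒ imiiMm   [M ::= i M]
imiiMm ⇒ imiiiMm   [M ::= i M]
imiiiMm ⇒ imiiiiMm   [M ::= i M]
imiiiiMm ⇒ imiiiiim   [M ::= i]

S⇒iSm⇒imMm⇒imiMm⇒imiiMm⇒imiiiMm⇒imiiiiMm⇒imiiiiim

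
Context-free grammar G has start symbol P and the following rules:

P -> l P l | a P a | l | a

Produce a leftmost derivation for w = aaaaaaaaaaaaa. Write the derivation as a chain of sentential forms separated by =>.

P => aPa   [P -> a P a]
aPa => aaPaa   [P -> a P a]
aaPaa => aaaPaaa   [P -> a P a]
aaaPaaa => aaaaPaaaa   [P -> a P a]
aaaaPaaaa => aaaaaPaaaaa   [P -> a P a]
aaaaaPaaaaa => aaaaaaPaaaaaa   [P -> a P a]
aaaaaaPaaaaaa => aaaaaaaaaaaaa   [P -> a]

P => aPa => aaPaa => aaaPaaa => aaaaPaaaa => aaaaaPaaaaa => aaaaaaPaaaaaa => aaaaaaaaaaaaa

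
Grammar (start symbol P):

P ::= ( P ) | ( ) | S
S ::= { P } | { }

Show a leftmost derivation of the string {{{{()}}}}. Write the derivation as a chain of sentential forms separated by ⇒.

P ⇒ S   [P ::= S]
S ⇒ {P}   [S ::= { P }]
{P} ⇒ {S}   [P ::= S]
{S} ⇒ {{P}}   [S ::= { P }]
{{P}} ⇒ {{S}}   [P ::= S]
{{S}} ⇒ {{{P}}}   [S ::= { P }]
{{{P}}} ⇒ {{{S}}}   [P ::= S]
{{{S}}} ⇒ {{{{P}}}}   [S ::= { P }]
{{{{P}}}} ⇒ {{{{()}}}}   [P ::= ( )]

P⇒S⇒{P}⇒{S}⇒{{P}}⇒{{S}}⇒{{{P}}}⇒{{{S}}}⇒{{{{P}}}}⇒{{{{()}}}}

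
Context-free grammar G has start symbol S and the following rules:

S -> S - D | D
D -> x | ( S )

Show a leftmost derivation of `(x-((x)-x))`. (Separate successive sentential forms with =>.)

S => D => (S) => (S-D) => (D-D) => (x-D) => (x-(S)) => (x-(S-D)) => (x-(D-D)) => (x-((S)-D)) => (x-((D)-D)) => (x-((x)-D)) => (x-((x)-x))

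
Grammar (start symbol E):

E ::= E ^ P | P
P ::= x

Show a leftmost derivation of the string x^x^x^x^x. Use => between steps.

E => E^P   [E ::= E ^ P]
E^P => E^P^P   [E ::= E ^ P]
E^P^P => E^P^P^P   [E ::= E ^ P]
E^P^P^P => E^P^P^P^P   [E ::= E ^ P]
E^P^P^P^P => P^P^P^P^P   [E ::= P]
P^P^P^P^P => x^P^P^P^P   [P ::= x]
x^P^P^P^P => x^x^P^P^P   [P ::= x]
x^x^P^P^P => x^x^x^P^P   [P ::= x]
x^x^x^P^P => x^x^x^x^P   [P ::= x]
x^x^x^x^P => x^x^x^x^x   [P ::= x]

E=>E^P=>E^P^P=>E^P^P^P=>E^P^P^P^P=>P^P^P^P^P=>x^P^P^P^P=>x^x^P^P^P=>x^x^x^P^P=>x^x^x^x^P=>x^x^x^x^x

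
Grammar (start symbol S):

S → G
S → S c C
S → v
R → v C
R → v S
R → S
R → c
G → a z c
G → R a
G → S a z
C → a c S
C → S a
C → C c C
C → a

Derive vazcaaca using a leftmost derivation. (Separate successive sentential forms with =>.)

S => ScC => GcC => RacC => SacC => ScCacC => GcCacC => SazcCacC => vazcCacC => vazcaacC => vazcaaca

S => ScC   [S → S c C]
ScC => GcC   [S → G]
GcC => RacC   [G → R a]
RacC => SacC   [R → S]
SacC => ScCacC   [S → S c C]
ScCacC => GcCacC   [S → G]
GcCacC => SazcCacC   [G → S a z]
SazcCacC => vazcCacC   [S → v]
vazcCacC => vazcaacC   [C → a]
vazcaacC => vazcaaca   [C → a]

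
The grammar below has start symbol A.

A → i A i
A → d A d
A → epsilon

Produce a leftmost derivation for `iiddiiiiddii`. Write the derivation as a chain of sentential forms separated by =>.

A => iAi => iiAii => iidAdii => iiddAddii => iiddiAiddii => iiddiiAiiddii => iiddiiiiddii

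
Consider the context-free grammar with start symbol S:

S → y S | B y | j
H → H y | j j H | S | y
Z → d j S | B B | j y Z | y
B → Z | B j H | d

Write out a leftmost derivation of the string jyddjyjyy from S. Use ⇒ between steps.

S⇒By⇒BjHy⇒BjHjHy⇒ZjHjHy⇒jyZjHjHy⇒jyBBjHjHy⇒jydBjHjHy⇒jyddjHjHy⇒jyddjyjHy⇒jyddjyjyy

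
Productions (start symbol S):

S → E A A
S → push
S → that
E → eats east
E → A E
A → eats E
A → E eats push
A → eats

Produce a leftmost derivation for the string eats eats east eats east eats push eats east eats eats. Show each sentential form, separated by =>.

S => E A A   [S → E A A]
E A A => A E A A   [E → A E]
A E A A => E eats push E A A   [A → E eats push]
E eats push E A A => A E eats push E A A   [E → A E]
A E eats push E A A => eats E E eats push E A A   [A → eats E]
eats E E eats push E A A => eats eats east E eats push E A A   [E → eats east]
eats eats east E eats push E A A => eats eats east eats east eats push E A A   [E → eats east]
eats eats east eats east eats push E A A => eats eats east eats east eats push eats east A A   [E → eats east]
eats eats east eats east eats push eats east A A => eats eats east eats east eats push eats east eats A   [A → eats]
eats eats east eats east eats push eats east eats A => eats eats east eats east eats push eats east eats eats   [A → eats]

S => E A A => A E A A => E eats push E A A => A E eats push E A A => eats E E eats push E A A => eats eats east E eats push E A A => eats eats east eats east eats push E A A => eats eats east eats east eats push eats east A A => eats eats east eats east eats push eats east eats A => eats eats east eats east eats push eats east eats eats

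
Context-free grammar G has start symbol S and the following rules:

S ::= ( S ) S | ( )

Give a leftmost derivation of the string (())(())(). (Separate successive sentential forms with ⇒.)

S ⇒ (S)S ⇒ (())S ⇒ (())(S)S ⇒ (())(())S ⇒ (())(())()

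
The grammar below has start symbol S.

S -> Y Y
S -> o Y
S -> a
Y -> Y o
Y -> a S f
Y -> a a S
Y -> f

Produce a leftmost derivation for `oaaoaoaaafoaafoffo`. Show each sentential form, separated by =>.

S => oY   [S -> o Y]
oY => oYo   [Y -> Y o]
oYo => oaaSo   [Y -> a a S]
oaaSo => oaaoYo   [S -> o Y]
oaaoYo => oaaoaSfo   [Y -> a S f]
oaaoaSfo => oaaoaoYfo   [S -> o Y]
oaaoaoYfo => oaaoaoaSffo   [Y -> a S f]
oaaoaoaSffo => oaaoaoaYYffo   [S -> Y Y]
oaaoaoaYYffo => oaaoaoaYoYffo   [Y -> Y o]
oaaoaoaYoYffo => oaaoaoaaSfoYffo   [Y -> a S f]
oaaoaoaaSfoYffo => oaaoaoaaafoYffo   [S -> a]
oaaoaoaaafoYffo => oaaoaoaaafoYoffo   [Y -> Y o]
oaaoaoaaafoYoffo => oaaoaoaaafoaSfoffo   [Y -> a S f]
oaaoaoaaafoaSfoffo => oaaoaoaaafoaafoffo   [S -> a]

S => oY => oYo => oaaSo => oaaoYo => oaaoaSfo => oaaoaoYfo => oaaoaoaSffo => oaaoaoaYYffo => oaaoaoaYoYffo => oaaoaoaaSfoYffo => oaaoaoaaafoYffo => oaaoaoaaafoYoffo => oaaoaoaaafoaSfoffo => oaaoaoaaafoaafoffo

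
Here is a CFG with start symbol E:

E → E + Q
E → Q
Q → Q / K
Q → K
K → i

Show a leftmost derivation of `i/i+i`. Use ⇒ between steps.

E ⇒ E+Q ⇒ Q+Q ⇒ Q/K+Q ⇒ K/K+Q ⇒ i/K+Q ⇒ i/i+Q ⇒ i/i+K ⇒ i/i+i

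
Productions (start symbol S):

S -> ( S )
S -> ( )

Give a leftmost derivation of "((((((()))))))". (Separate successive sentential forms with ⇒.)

S⇒(S)⇒((S))⇒(((S)))⇒((((S))))⇒(((((S)))))⇒((((((S))))))⇒((((((()))))))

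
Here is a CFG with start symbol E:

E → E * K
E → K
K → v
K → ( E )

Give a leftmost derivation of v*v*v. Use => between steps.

E=>E*K=>E*K*K=>K*K*K=>v*K*K=>v*v*K=>v*v*v

E => E*K   [E → E * K]
E*K => E*K*K   [E → E * K]
E*K*K => K*K*K   [E → K]
K*K*K => v*K*K   [K → v]
v*K*K => v*v*K   [K → v]
v*v*K => v*v*v   [K → v]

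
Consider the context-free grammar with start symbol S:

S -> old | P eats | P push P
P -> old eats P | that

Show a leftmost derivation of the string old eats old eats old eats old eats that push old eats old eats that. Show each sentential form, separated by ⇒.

S ⇒ P push P ⇒ old eats P push P ⇒ old eats old eats P push P ⇒ old eats old eats old eats P push P ⇒ old eats old eats old eats old eats P push P ⇒ old eats old eats old eats old eats that push P ⇒ old eats old eats old eats old eats that push old eats P ⇒ old eats old eats old eats old eats that push old eats old eats P ⇒ old eats old eats old eats old eats that push old eats old eats that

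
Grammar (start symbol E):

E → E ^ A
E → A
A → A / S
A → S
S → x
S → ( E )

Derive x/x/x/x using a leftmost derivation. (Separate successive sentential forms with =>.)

E=>A=>A/S=>A/S/S=>A/S/S/S=>S/S/S/S=>x/S/S/S=>x/x/S/S=>x/x/x/S=>x/x/x/x

E => A   [E → A]
A => A/S   [A → A / S]
A/S => A/S/S   [A → A / S]
A/S/S => A/S/S/S   [A → A / S]
A/S/S/S => S/S/S/S   [A → S]
S/S/S/S => x/S/S/S   [S → x]
x/S/S/S => x/x/S/S   [S → x]
x/x/S/S => x/x/x/S   [S → x]
x/x/x/S => x/x/x/x   [S → x]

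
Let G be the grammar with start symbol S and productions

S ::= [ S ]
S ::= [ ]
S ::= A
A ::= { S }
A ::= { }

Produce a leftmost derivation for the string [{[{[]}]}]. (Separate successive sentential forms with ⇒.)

S ⇒ [S] ⇒ [A] ⇒ [{S}] ⇒ [{[S]}] ⇒ [{[A]}] ⇒ [{[{S}]}] ⇒ [{[{[]}]}]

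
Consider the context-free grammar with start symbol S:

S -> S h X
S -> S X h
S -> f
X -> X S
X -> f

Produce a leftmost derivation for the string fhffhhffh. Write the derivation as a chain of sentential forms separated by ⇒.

S ⇒ SXh ⇒ ShXXh ⇒ SXhhXXh ⇒ ShXXhhXXh ⇒ fhXXhhXXh ⇒ fhfXhhXXh ⇒ fhffhhXXh ⇒ fhffhhfXh ⇒ fhffhhffh

S ⇒ SXh   [S -> S X h]
SXh ⇒ ShXXh   [S -> S h X]
ShXXh ⇒ SXhhXXh   [S -> S X h]
SXhhXXh ⇒ ShXXhhXXh   [S -> S h X]
ShXXhhXXh ⇒ fhXXhhXXh   [S -> f]
fhXXhhXXh ⇒ fhfXhhXXh   [X -> f]
fhfXhhXXh ⇒ fhffhhXXh   [X -> f]
fhffhhXXh ⇒ fhffhhfXh   [X -> f]
fhffhhfXh ⇒ fhffhhffh   [X -> f]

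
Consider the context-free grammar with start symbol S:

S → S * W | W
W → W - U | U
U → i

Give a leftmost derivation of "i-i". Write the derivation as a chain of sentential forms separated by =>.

S => W => W-U => U-U => i-U => i-i

S => W   [S → W]
W => W-U   [W → W - U]
W-U => U-U   [W → U]
U-U => i-U   [U → i]
i-U => i-i   [U → i]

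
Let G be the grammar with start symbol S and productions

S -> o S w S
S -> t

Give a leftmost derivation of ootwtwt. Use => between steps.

S => oSwS => ooSwSwS => ootwSwS => ootwtwS => ootwtwt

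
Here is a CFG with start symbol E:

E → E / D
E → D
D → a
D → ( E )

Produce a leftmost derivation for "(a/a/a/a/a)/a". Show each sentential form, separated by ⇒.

E ⇒ E/D ⇒ D/D ⇒ (E)/D ⇒ (E/D)/D ⇒ (E/D/D)/D ⇒ (E/D/D/D)/D ⇒ (E/D/D/D/D)/D ⇒ (D/D/D/D/D)/D ⇒ (a/D/D/D/D)/D ⇒ (a/a/D/D/D)/D ⇒ (a/a/a/D/D)/D ⇒ (a/a/a/a/D)/D ⇒ (a/a/a/a/a)/D ⇒ (a/a/a/a/a)/a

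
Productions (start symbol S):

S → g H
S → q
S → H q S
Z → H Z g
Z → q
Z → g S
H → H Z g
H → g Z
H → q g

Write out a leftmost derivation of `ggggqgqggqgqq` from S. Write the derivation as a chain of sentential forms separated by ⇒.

S ⇒ gH   [S → g H]
gH ⇒ ggZ   [H → g Z]
ggZ ⇒ gggS   [Z → g S]
gggS ⇒ gggHqS   [S → H q S]
gggHqS ⇒ ggggZqS   [H → g Z]
ggggZqS ⇒ ggggHZgqS   [Z → H Z g]
ggggHZgqS ⇒ ggggHZgZgqS   [H → H Z g]
ggggHZgZgqS ⇒ ggggqgZgZgqS   [H → q g]
ggggqgZgZgqS ⇒ ggggqgqgZgqS   [Z → q]
ggggqgqgZgqS ⇒ ggggqgqggSgqS   [Z → g S]
ggggqgqggSgqS ⇒ ggggqgqggqgqS   [S → q]
ggggqgqggqgqS ⇒ ggggqgqggqgqq   [S → q]

S ⇒ gH ⇒ ggZ ⇒ gggS ⇒ gggHqS ⇒ ggggZqS ⇒ ggggHZgqS ⇒ ggggHZgZgqS ⇒ ggggqgZgZgqS ⇒ ggggqgqgZgqS ⇒ ggggqgqggSgqS ⇒ ggggqgqggqgqS ⇒ ggggqgqggqgqq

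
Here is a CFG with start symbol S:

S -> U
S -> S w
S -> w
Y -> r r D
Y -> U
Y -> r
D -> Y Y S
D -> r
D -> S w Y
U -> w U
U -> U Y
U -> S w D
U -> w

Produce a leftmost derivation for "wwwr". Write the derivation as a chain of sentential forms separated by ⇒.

S ⇒ U ⇒ wU ⇒ wSwD ⇒ wwwD ⇒ wwwr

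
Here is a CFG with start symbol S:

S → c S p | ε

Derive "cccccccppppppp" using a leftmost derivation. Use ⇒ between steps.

S ⇒ cSp ⇒ ccSpp ⇒ cccSppp ⇒ ccccSpppp ⇒ cccccSppppp ⇒ ccccccSpppppp ⇒ cccccccSppppppp ⇒ cccccccppppppp

S ⇒ cSp   [S → c S p]
cSp ⇒ ccSpp   [S → c S p]
ccSpp ⇒ cccSppp   [S → c S p]
cccSppp ⇒ ccccSpppp   [S → c S p]
ccccSpppp ⇒ cccccSppppp   [S → c S p]
cccccSppppp ⇒ ccccccSpppppp   [S → c S p]
ccccccSpppppp ⇒ cccccccSppppppp   [S → c S p]
cccccccSppppppp ⇒ cccccccppppppp   [S → ε]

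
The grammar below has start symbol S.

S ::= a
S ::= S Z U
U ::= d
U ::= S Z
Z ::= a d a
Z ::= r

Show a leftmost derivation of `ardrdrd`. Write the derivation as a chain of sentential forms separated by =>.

S => SZU   [S ::= S Z U]
SZU => SZUZU   [S ::= S Z U]
SZUZU => SZUZUZU   [S ::= S Z U]
SZUZUZU => aZUZUZU   [S ::= a]
aZUZUZU => arUZUZU   [Z ::= r]
arUZUZU => ardZUZU   [U ::= d]
ardZUZU => ardrUZU   [Z ::= r]
ardrUZU => ardrdZU   [U ::= d]
ardrdZU => ardrdrU   [Z ::= r]
ardrdrU => ardrdrd   [U ::= d]

S => SZU => SZUZU => SZUZUZU => aZUZUZU => arUZUZU => ardZUZU => ardrUZU => ardrdZU => ardrdrU => ardrdrd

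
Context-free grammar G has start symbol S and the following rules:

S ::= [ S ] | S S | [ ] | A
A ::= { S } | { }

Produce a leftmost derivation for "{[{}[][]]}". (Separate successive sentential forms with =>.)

S => A => {S} => {[S]} => {[SS]} => {[SSS]} => {[ASS]} => {[{}SS]} => {[{}[]S]} => {[{}[][]]}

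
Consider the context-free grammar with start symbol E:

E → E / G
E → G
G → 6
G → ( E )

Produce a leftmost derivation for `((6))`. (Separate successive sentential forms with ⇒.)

E ⇒ G ⇒ (E) ⇒ (G) ⇒ ((E)) ⇒ ((G)) ⇒ ((6))

E ⇒ G   [E → G]
G ⇒ (E)   [G → ( E )]
(E) ⇒ (G)   [E → G]
(G) ⇒ ((E))   [G → ( E )]
((E)) ⇒ ((G))   [E → G]
((G)) ⇒ ((6))   [G → 6]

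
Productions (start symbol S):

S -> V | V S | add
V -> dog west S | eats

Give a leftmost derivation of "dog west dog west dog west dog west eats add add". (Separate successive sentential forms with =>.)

S => V   [S -> V]
V => dog west S   [V -> dog west S]
dog west S => dog west V S   [S -> V S]
dog west V S => dog west dog west S S   [V -> dog west S]
dog west dog west S S => dog west dog west V S   [S -> V]
dog west dog west V S => dog west dog west dog west S S   [V -> dog west S]
dog west dog west dog west S S => dog west dog west dog west V S   [S -> V]
dog west dog west dog west V S => dog west dog west dog west dog west S S   [V -> dog west S]
dog west dog west dog west dog west S S => dog west dog west dog west dog west V S S   [S -> V S]
dog west dog west dog west dog west V S S => dog west dog west dog west dog west eats S S   [V -> eats]
dog west dog west dog west dog west eats S S => dog west dog west dog west dog west eats add S   [S -> add]
dog west dog west dog west dog west eats add S => dog west dog west dog west dog west eats add add   [S -> add]

S => V => dog west S => dog west V S => dog west dog west S S => dog west dog west V S => dog west dog west dog west S S => dog west dog west dog west V S => dog west dog west dog west dog west S S => dog west dog west dog west dog west V S S => dog west dog west dog west dog west eats S S => dog west dog west dog west dog west eats add S => dog west dog west dog west dog west eats add add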